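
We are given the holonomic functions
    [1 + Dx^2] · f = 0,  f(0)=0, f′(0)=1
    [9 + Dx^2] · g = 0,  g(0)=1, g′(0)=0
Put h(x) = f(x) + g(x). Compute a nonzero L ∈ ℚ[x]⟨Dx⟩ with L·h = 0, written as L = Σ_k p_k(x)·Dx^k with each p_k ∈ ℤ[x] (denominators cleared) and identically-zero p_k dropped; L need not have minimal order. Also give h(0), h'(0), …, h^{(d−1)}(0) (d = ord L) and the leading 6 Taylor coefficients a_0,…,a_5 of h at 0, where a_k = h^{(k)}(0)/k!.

L = 9 + 10·Dx^2 + Dx^4  (order 4).
h: a_k = 1, 1, -9/2, -1/6, 27/8, 1/120, …
ICs: h(0) = 1, h′(0) = 1, h′′(0) = -9, h′′′(0) = -1.

f: a_k = 0, 1, 0, -1/6, 0, 1/120, …
g: a_k = 1, 0, -9/2, 0, 27/8, 0, …
h₀=f+g: left-lcm gives L₀, ord ≤ 4.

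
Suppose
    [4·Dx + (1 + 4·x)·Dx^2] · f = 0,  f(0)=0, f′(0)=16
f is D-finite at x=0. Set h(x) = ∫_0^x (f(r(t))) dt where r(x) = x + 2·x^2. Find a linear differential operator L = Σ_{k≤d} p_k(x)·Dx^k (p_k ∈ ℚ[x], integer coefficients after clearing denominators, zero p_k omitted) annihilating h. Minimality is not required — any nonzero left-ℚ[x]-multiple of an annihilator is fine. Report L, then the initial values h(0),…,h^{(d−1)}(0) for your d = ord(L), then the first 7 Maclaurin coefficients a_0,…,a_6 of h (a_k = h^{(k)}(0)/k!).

L = (16·x + 32·x^2)·Dx^2 + (1 + 8·x + 24·x^2 + 32·x^3)·Dx^3  (order 3).
h: a_k = 0, 0, 8, 0, -32/3, 128/5, -512/15, …
ICs: h(0) = 0, h′(0) = 0, h′′(0) = 16.

f: a_k = 0, 16, -32, 256/3, -256, 4096/5, -8192/3, …
L₀ from L_f via x↦r, Dx↦r'^{-1}Dx.
h=∫₀ˣh₀: take L = L₀·Dx.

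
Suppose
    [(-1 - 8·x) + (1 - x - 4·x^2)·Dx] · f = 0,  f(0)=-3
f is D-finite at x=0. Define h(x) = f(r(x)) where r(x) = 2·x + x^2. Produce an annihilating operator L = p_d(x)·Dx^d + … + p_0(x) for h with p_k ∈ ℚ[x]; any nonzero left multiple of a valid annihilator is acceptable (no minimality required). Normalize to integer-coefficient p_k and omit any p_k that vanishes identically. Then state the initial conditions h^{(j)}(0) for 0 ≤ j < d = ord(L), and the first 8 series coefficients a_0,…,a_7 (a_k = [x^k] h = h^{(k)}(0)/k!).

f: a_k = -3, -3, -15, -27, -87, -195, -543, -1323, …
Change of var in L_f (x↦r) gives L₀.
L = (2 + 34·x + 48·x^2 + 16·x^3) + (-1 + 2·x + 17·x^2 + 16·x^3 + 4·x^4)·Dx  (order 1).
h: a_k = -3, -6, -63, -276, -1731, -9186, -52467, -289896, …
ICs: h(0) = -3.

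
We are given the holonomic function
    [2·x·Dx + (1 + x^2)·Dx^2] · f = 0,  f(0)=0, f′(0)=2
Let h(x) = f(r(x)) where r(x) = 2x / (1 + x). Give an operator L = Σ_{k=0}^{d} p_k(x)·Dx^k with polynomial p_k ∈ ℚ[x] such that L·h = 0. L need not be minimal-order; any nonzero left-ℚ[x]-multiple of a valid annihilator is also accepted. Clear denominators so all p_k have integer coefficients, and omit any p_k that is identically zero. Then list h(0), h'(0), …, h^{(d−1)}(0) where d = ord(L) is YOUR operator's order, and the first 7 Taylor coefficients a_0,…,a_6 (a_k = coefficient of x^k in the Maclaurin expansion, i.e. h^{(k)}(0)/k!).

L = (2 + 10·x)·Dx + (1 + 2·x + 5·x^2)·Dx^2  (order 2).
h: a_k = 0, 4, -4, -4/3, 12, -76/5, -44/3, …
ICs: h(0) = 0, h′(0) = 4.

f: a_k = 0, 2, 0, -2/3, 0, 2/5, 0, …
Substitute x→r, Dx→(1/r')Dx; clear ⇒ L₀.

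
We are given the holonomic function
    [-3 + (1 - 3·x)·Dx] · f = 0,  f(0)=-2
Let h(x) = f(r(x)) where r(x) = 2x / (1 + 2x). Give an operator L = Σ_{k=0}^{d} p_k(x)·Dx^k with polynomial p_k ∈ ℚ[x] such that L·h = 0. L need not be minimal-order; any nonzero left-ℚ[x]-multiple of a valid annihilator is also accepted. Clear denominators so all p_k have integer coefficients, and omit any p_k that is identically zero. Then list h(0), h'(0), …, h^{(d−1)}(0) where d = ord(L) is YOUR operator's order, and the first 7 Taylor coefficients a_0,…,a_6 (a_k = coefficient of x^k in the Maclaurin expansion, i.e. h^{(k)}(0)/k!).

f: a_k = -2, -6, -18, -54, -162, -486, -1458, …
L₀ from L_f via x↦r, Dx↦r'^{-1}Dx.
L = 6 + (-1 + 2·x + 8·x^2)·Dx  (order 1).
h: a_k = -2, -12, -48, -192, -768, -3072, -12288, …
ICs: h(0) = -2.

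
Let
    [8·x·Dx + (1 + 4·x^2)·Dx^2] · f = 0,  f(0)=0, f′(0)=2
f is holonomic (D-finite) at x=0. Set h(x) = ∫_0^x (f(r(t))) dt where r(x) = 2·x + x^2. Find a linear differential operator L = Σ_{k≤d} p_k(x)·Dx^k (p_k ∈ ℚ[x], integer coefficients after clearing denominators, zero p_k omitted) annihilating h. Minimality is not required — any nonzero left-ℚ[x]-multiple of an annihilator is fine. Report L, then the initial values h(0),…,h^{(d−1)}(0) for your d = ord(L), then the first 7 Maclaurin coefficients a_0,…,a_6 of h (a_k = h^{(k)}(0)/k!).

f: a_k = 0, 2, 0, -8/3, 0, 32/5, 0, …
h₀=f(r): pull back L_f along r ⇒ L₀.
h=∫h₀ ⇒ L = L₀·Dx.
L = (-1 + 32·x + 64·x^2 + 48·x^3 + 12·x^4)·Dx^2 + (1 + x + 16·x^2 + 32·x^3 + 20·x^4 + 4·x^5)·Dx^3  (order 3).
h: a_k = 0, 0, 2, 2/3, -16/3, -32/5, 472/15, …
ICs: h(0) = 0, h′(0) = 0, h′′(0) = 4.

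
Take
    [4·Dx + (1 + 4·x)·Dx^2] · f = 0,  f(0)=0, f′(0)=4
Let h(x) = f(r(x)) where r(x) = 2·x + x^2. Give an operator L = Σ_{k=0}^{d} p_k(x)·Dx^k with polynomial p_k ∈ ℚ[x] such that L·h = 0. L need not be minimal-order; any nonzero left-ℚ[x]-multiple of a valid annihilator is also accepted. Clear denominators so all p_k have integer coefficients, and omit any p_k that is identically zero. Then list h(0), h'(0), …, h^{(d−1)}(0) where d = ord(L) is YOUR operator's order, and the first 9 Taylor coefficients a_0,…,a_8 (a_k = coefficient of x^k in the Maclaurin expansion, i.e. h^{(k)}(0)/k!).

L = (7 + 8·x + 4·x^2)·Dx + (1 + 9·x + 12·x^2 + 4·x^3)·Dx^2  (order 2).
h: a_k = 0, 8, -28, 416/3, -776, 23168/5, -86464/3, 1290752/7, -1204288, …
ICs: h(0) = 0, h′(0) = 8.

f: a_k = 0, 4, -8, 64/3, -64, 1024/5, -2048/3, 16384/7, -8192, …
Substitute x→r, Dx→(1/r')Dx; clear ⇒ L₀.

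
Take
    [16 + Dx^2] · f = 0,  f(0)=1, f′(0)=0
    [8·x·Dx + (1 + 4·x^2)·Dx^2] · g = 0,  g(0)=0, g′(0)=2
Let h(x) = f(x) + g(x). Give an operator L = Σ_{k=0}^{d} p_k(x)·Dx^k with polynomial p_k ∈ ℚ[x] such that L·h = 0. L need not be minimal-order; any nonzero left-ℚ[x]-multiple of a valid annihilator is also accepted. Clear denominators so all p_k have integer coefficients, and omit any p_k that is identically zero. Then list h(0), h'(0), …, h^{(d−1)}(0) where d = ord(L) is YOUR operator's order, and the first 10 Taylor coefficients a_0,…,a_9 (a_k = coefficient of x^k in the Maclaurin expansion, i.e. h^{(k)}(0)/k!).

f: a_k = 1, 0, -8, 0, 32/3, 0, -256/45, 0, 512/315, 0, …
g: a_k = 0, 2, 0, -8/3, 0, 32/5, 0, -128/7, 0, 512/9, …
Weyl lclm of L_f,L_g ⇒ L₀ (ord ≤ 4).
L = (-512·x + 5120·x^3 + 4096·x^5)·Dx + (16 + 512·x^2 + 2304·x^4 + 2048·x^6)·Dx^2 + (-32·x + 320·x^3 + 256·x^5)·Dx^3 + (1 + 32·x^2 + 144·x^4 + 128·x^6)·Dx^4  (order 4).
h: a_k = 1, 2, -8, -8/3, 32/3, 32/5, -256/45, -128/7, 512/315, 512/9, …
ICs: h(0) = 1, h′(0) = 2, h′′(0) = -16, h′′′(0) = -16.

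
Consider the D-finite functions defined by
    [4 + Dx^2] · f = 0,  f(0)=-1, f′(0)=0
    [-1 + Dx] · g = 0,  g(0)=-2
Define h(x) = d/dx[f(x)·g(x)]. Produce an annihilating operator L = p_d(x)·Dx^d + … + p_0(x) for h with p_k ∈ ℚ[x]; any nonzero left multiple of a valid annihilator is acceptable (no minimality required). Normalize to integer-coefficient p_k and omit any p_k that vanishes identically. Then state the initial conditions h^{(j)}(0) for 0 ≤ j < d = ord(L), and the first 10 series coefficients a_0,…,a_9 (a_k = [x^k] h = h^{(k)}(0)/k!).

L = 5 - 2·Dx + Dx^2  (order 2).
h: a_k = 2, -6, -11, -7/3, 41/12, 39/20, 29/360, -527/2520, -1199/20160, 79/60480, …
ICs: h(0) = 2, h′(0) = -6.

f: a_k = -1, 0, 2, 0, -2/3, 0, 4/45, 0, -2/315, 0, …
g: a_k = -2, -2, -1, -1/3, -1/12, -1/60, -1/360, -1/2520, -1/20160, -1/181440, …
Sym-product of L_f,L_g gives L₀ (≤ ord 2).
h=h₀': d/dx-closure on L₀ ⇒ L.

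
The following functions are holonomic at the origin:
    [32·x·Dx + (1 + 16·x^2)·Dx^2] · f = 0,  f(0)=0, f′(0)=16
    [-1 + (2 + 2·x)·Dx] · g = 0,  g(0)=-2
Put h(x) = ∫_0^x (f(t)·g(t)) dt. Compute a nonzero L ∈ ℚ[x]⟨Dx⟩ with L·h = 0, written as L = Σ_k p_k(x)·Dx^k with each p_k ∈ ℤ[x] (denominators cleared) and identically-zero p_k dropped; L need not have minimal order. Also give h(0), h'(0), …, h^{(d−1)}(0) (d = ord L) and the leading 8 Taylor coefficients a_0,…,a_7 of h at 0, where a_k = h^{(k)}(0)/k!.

f: a_k = 0, 16, 0, -256/3, 0, 4096/5, 0, -65536/7, …
g: a_k = -2, -1, 1/4, -1/8, 5/64, -7/128, 21/512, -33/1024, …
Product ⇒ symmetric product L₀, ord ≤ 2.
Integrate: L := L₀·Dx.
L = (3 - 64·x - 16·x^2)·Dx + (-4 + 124·x + 192·x^2 + 64·x^3)·Dx^2 + (4 + 8·x + 68·x^2 + 128·x^3 + 64·x^4)·Dx^3  (order 3).
h: a_k = 0, 0, -16, -16/3, 131/3, 50/3, -99509/360, -97129/840, …
ICs: h(0) = 0, h′(0) = 0, h′′(0) = -32.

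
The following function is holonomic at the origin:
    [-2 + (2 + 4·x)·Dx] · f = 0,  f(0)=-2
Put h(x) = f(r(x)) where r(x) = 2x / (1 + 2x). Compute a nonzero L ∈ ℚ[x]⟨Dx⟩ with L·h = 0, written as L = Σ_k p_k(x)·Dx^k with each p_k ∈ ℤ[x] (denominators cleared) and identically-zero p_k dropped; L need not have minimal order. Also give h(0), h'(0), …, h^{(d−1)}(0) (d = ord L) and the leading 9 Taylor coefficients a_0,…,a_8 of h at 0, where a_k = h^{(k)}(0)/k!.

L = -2 + (1 + 8·x + 12·x^2)·Dx  (order 1).
h: a_k = -2, -4, 12, -40, 148, -600, 2616, -12048, 57780, …
ICs: h(0) = -2.

f: a_k = -2, -2, 1, -1, 5/4, -7/4, 21/8, -33/8, 429/64, …
h₀=f(r): pull back L_f along r ⇒ L₀.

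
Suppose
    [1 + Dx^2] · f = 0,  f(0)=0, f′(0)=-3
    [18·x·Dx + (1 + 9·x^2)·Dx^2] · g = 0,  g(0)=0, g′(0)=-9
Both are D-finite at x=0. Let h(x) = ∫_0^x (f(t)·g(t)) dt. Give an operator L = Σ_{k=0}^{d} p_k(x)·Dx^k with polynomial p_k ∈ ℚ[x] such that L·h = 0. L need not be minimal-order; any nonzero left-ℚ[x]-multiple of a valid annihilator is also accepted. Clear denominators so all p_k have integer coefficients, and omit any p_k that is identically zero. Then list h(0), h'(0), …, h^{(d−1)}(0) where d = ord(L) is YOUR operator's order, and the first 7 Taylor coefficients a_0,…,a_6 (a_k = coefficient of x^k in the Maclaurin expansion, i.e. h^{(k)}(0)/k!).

f: a_k = 0, -3, 0, 1/2, 0, -1/40, 0, …
g: a_k = 0, -9, 0, 27, 0, -729/5, 0, …
Product ⇒ symmetric product L₀, ord ≤ 4.
h=∫h₀ ⇒ L = L₀·Dx.
L = (370 + 9594·x^2 + 4131·x^4 + 2916·x^6 + 6561·x^8)·Dx + (684·x + 6804·x^3 + 8748·x^5 + 26244·x^7)·Dx^2 + (380 + 9792·x^2 + 5346·x^4 + 5832·x^6 + 13122·x^8)·Dx^3 + (684·x + 6804·x^3 + 8748·x^5 + 26244·x^7)·Dx^4 + (10 + 198·x^2 + 1215·x^4 + 2916·x^6 + 6561·x^8)·Dx^5  (order 5).
h: a_k = 0, 0, 0, 9, 0, -171/10, 0, …
ICs: h(0) = 0, h′(0) = 0, h′′(0) = 0, h′′′(0) = 54, h′′′′(0) = 0.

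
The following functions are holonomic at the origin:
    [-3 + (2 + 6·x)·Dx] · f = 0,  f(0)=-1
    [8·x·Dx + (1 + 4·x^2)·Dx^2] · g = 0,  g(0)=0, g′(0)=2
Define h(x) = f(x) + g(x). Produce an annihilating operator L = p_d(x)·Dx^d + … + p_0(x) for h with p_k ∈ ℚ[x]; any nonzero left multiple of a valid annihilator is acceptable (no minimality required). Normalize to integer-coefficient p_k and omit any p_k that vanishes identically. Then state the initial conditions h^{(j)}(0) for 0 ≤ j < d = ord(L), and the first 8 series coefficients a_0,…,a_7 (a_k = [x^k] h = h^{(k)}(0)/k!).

f: a_k = -1, -3/2, 9/8, -27/16, 405/128, -1701/256, 15309/1024, -72171/2048, …
g: a_k = 0, 2, 0, -8/3, 0, 32/5, 0, -128/7, …
Sum ⇒ L₀ = lclm(L_f,L_g) in ℚ(x)⟨Dx⟩.
L = (-48 - 360·x + 576·x^2 + 864·x^3)·Dx + (-59 - 192·x - 120·x^2 + 2304·x^3 + 3024·x^4)·Dx^2 + (-6 + 14·x + 144·x^2 + 272·x^3 + 672·x^4 + 864·x^5)·Dx^3  (order 3).
h: a_k = -1, 1/2, 9/8, -209/48, 405/128, -313/1280, 15309/1024, -767341/14336, …
ICs: h(0) = -1, h′(0) = 1/2, h′′(0) = 9/4.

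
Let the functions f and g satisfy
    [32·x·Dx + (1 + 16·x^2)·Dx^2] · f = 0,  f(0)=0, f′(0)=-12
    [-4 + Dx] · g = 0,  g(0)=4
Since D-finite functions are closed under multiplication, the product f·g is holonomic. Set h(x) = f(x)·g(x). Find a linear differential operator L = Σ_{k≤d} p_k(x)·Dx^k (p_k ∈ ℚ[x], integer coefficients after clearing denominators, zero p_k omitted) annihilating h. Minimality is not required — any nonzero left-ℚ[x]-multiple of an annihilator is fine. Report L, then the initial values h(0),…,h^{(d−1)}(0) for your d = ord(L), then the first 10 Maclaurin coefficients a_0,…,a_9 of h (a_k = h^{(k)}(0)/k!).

f: a_k = 0, -12, 0, 64, 0, -3072/5, 0, 49152/7, 0, -262144/3, …
g: a_k = 4, 16, 32, 128/3, 128/3, 512/15, 1024/45, 4096/315, 2048/315, 8192/2835, …
Product ⇒ symmetric product L₀, ord ≤ 2.
L = (16 - 128·x + 256·x^2) + (-8 + 32·x - 128·x^2)·Dx + (1 + 16·x^2)·Dx^2  (order 2).
h: a_k = 0, -48, -192, -128, 512, -4608/5, -22528/3, 380928/35, 1851392/21, -9428992/63, …
ICs: h(0) = 0, h′(0) = -48.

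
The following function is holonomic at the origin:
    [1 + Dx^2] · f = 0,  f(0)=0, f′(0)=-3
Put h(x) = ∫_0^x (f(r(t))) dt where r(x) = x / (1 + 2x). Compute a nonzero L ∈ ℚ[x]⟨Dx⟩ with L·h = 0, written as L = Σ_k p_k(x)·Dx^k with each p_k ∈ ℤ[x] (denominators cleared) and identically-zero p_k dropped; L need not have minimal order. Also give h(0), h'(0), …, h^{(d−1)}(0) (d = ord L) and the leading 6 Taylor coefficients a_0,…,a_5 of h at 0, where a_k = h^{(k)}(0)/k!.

L = Dx + (4 + 24·x + 48·x^2 + 32·x^3)·Dx^2 + (1 + 8·x + 24·x^2 + 32·x^3 + 16·x^4)·Dx^3  (order 3).
h: a_k = 0, 0, -3/2, 2, -23/8, 21/5, …
ICs: h(0) = 0, h′(0) = 0, h′′(0) = -3.

f: a_k = 0, -3, 0, 1/2, 0, -1/40, …
h₀=f(r): pull back L_f along r ⇒ L₀.
h=∫h₀ ⇒ L = L₀·Dx.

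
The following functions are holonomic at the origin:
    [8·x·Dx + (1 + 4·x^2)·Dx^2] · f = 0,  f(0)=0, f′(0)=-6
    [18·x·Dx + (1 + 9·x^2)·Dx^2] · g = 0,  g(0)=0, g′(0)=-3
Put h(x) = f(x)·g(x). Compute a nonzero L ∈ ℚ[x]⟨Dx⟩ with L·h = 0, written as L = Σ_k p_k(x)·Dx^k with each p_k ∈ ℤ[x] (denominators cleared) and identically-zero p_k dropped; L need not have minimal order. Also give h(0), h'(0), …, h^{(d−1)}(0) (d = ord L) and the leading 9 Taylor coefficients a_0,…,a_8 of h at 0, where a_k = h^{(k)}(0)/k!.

L = (-864·x - 18720·x^3 - 82944·x^5 + 134784·x^7 + 1119744·x^9)·Dx + (-52 - 3036·x^2 - 33696·x^4 - 72576·x^6 + 471744·x^8 + 1679616·x^10)·Dx^2 + (-104·x - 2072·x^3 - 11232·x^5 + 13968·x^7 + 269568·x^9 + 559872·x^11)·Dx^3 + (-1 - 26·x^2 - 205·x^4 + 7380·x^8 + 33696·x^10 + 46656·x^12)·Dx^4  (order 4).
h: a_k = 0, 0, 18, 0, -78, 0, 2106/5, 0, -91026/35, …
ICs: h(0) = 0, h′(0) = 0, h′′(0) = 36, h′′′(0) = 0.

f: a_k = 0, -6, 0, 8, 0, -96/5, 0, 384/7, 0, …
g: a_k = 0, -3, 0, 9, 0, -243/5, 0, 2187/7, 0, …
Sym-product of L_f,L_g gives L₀ (≤ ord 4).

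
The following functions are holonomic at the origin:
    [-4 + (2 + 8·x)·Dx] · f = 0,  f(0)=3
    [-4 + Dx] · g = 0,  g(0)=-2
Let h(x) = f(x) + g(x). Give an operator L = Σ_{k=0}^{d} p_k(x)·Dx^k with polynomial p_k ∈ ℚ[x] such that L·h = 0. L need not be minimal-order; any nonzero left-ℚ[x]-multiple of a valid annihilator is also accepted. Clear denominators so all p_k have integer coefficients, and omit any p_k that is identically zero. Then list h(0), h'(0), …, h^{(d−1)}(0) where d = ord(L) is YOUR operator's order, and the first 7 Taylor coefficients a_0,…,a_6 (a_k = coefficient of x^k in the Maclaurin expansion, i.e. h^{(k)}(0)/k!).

L = (24 + 64·x) + (-10 - 64·x - 128·x^2)·Dx + (1 + 12·x + 32·x^2)·Dx^2  (order 2).
h: a_k = 1, -2, -22, -28/3, -154/3, 1004/15, -11852/45, …
ICs: h(0) = 1, h′(0) = -2.

f: a_k = 3, 6, -6, 12, -30, 84, -252, …
g: a_k = -2, -8, -16, -64/3, -64/3, -256/15, -512/45, …
Sum ⇒ L₀ = lclm(L_f,L_g) in ℚ(x)⟨Dx⟩.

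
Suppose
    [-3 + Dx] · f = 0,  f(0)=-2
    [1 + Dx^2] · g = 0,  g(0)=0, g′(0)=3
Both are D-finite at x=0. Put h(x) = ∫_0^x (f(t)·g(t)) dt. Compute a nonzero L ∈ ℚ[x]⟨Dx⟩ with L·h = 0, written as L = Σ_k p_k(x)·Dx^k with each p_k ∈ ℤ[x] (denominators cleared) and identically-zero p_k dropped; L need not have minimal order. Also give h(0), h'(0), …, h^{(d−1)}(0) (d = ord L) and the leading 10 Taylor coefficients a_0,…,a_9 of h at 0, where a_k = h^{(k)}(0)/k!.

L = 10·Dx - 6·Dx^2 + Dx^3  (order 3).
h: a_k = 0, 0, -3, -6, -13/2, -24/5, -79/30, -39/35, -307/840, -4/45, …
ICs: h(0) = 0, h′(0) = 0, h′′(0) = -6.

f: a_k = -2, -6, -9, -9, -27/4, -81/20, -81/40, -243/280, -729/2240, -243/2240, …
g: a_k = 0, 3, 0, -1/2, 0, 1/40, 0, -1/1680, 0, 1/120960, …
Product ⇒ symmetric product L₀, ord ≤ 2.
h=∫₀ˣh₀: take L = L₀·Dx.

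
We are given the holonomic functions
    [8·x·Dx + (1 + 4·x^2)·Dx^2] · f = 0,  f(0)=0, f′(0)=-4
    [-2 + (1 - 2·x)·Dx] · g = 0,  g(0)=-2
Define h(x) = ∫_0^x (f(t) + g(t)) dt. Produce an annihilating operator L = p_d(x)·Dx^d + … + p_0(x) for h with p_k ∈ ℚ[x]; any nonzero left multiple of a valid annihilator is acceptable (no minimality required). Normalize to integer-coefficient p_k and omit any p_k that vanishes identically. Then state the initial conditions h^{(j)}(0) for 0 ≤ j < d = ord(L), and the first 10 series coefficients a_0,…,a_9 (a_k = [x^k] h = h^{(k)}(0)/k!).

f: a_k = 0, -4, 0, 16/3, 0, -64/5, 0, 256/7, 0, -1024/9, …
g: a_k = -2, -4, -8, -16, -32, -64, -128, -256, -512, -1024, …
h₀=f+g: left-lcm gives L₀, ord ≤ 3.
∫: right-multiply L₀ by Dx.
L = (8 - 64·x - 96·x^2)·Dx^2 + (-8 + 8·x - 32·x^2 - 96·x^3)·Dx^3 + (1 - 16·x^4)·Dx^4  (order 4).
h: a_k = 0, -2, -4, -8/3, -8/3, -32/5, -64/5, -128/7, -192/7, -512/9, …
ICs: h(0) = 0, h′(0) = -2, h′′(0) = -8, h′′′(0) = -16.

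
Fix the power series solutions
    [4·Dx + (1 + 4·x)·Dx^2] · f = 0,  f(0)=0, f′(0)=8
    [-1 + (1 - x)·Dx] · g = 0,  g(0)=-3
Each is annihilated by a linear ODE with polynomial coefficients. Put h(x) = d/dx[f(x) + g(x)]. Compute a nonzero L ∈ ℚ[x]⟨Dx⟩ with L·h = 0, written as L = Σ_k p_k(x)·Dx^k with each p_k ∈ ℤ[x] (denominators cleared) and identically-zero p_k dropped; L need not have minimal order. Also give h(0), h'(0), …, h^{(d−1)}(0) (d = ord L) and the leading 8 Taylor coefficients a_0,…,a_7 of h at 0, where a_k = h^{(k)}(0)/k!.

f: a_k = 0, 8, -16, 128/3, -128, 2048/5, -4096/3, 32768/7, …
g: a_k = -3, -3, -3, -3, -3, -3, -3, -3, …
f+g: L₀ = lclm(L_f,L_g), ord ≤ 2+1.
h₀' ⇒ L via d/dx closure of L₀.
L = (-44 - 16·x) + (13 - 56·x - 32·x^2)·Dx + (3 + 11·x - 6·x^2 - 8·x^3)·Dx^2  (order 2).
h: a_k = 5, -38, 119, -524, 2033, -8210, 32747, -131096, …
ICs: h(0) = 5, h′(0) = -38.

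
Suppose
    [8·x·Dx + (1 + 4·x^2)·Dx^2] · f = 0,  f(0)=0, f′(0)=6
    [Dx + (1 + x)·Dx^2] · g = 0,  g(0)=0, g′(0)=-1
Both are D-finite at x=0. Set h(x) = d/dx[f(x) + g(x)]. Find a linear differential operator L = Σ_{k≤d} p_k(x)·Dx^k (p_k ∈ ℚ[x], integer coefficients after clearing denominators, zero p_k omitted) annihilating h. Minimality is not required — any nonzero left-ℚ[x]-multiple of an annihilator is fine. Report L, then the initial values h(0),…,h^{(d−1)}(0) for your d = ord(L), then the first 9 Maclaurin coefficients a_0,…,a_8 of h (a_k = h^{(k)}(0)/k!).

L = (-8 - 24·x + 96·x^2 + 32·x^3) + (-10 - 16·x + 72·x^2 + 192·x^3 + 64·x^4)·Dx + (-1 + 7·x + 8·x^2 + 32·x^3 + 48·x^4 + 16·x^5)·Dx^2  (order 2).
h: a_k = 5, 1, -25, 1, 95, 1, -385, 1, 1535, …
ICs: h(0) = 5, h′(0) = 1.

f: a_k = 0, 6, 0, -8, 0, 96/5, 0, -384/7, 0, …
g: a_k = 0, -1, 1/2, -1/3, 1/4, -1/5, 1/6, -1/7, 1/8, …
f+g: L₀ = lclm(L_f,L_g), ord ≤ 2+2.
h=h₀': d/dx-closure on L₀ ⇒ L.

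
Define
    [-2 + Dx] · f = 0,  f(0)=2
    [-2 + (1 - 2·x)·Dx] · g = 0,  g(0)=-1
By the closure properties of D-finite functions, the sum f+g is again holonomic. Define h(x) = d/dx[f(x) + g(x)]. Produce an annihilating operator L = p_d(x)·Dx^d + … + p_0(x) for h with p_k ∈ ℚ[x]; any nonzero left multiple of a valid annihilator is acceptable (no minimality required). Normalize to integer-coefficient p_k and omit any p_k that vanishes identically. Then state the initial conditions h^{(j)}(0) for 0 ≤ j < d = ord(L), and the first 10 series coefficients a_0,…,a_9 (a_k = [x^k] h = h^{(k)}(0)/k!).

L = (16 + 16·x) + (-10 - 8·x + 8·x^2)·Dx + (1 - 4·x^2)·Dx^2  (order 2).
h: a_k = 2, 0, -16, -176/3, -472/3, -5744/15, -40304/45, -645088/315, -1451512/315, -29030384/2835, …
ICs: h(0) = 2, h′(0) = 0.

f: a_k = 2, 4, 4, 8/3, 4/3, 8/15, 8/45, 16/315, 4/315, 8/2835, …
g: a_k = -1, -2, -4, -8, -16, -32, -64, -128, -256, -512, …
Sum ⇒ L₀ = lclm(L_f,L_g) in ℚ(x)⟨Dx⟩.
h=h₀': d/dx-closure on L₀ ⇒ L.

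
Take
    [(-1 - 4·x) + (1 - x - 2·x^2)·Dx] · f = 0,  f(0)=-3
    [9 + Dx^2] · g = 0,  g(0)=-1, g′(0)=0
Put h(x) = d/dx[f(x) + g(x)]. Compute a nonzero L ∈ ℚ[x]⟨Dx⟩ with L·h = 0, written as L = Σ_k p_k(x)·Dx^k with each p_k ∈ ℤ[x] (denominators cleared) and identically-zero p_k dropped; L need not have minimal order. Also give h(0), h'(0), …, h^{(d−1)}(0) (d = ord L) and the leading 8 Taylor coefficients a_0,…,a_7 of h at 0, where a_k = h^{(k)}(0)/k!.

L = (954 + 3600·x + 8154·x^2 + 4140·x^3 + 5760·x^4 + 3888·x^5 + 2592·x^6) + (-117 - 369·x + 585·x^2 + 747·x^3 + 90·x^4 + 828·x^5 + 1512·x^6 + 864·x^7)·Dx + (106 + 400·x + 906·x^2 + 460·x^3 + 640·x^4 + 432·x^5 + 288·x^6)·Dx^2 + (-13 - 41·x + 65·x^2 + 83·x^3 + 10·x^4 + 92·x^5 + 168·x^6 + 96·x^7)·Dx^3  (order 3).
h: a_k = -3, -9, -45, -291/2, -315, -30717/40, -1785, -2298969/560, …
ICs: h(0) = -3, h′(0) = -9, h′′(0) = -90.

f: a_k = -3, -3, -9, -15, -33, -63, -129, -255, …
g: a_k = -1, 0, 9/2, 0, -27/8, 0, 81/80, 0, …
Weyl lclm of L_f,L_g ⇒ L₀ (ord ≤ 3).
h=h₀': d/dx-closure on L₀ ⇒ L.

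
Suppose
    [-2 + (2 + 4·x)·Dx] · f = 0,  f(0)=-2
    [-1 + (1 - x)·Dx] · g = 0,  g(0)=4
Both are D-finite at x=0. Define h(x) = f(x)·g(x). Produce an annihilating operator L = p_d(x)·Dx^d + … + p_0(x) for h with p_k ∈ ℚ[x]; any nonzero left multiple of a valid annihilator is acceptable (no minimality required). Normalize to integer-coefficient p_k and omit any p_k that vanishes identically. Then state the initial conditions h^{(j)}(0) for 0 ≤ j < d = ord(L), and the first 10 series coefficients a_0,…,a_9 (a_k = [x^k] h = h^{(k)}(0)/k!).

f: a_k = -2, -2, 1, -1, 5/4, -7/4, 21/8, -33/8, 429/64, -715/64, …
g: a_k = 4, 4, 4, 4, 4, 4, 4, 4, 4, 4, …
Product ⇒ symmetric product L₀, ord ≤ 1.
L = (2 + x) + (-1 - x + 2·x^2)·Dx  (order 1).
h: a_k = -8, -16, -12, -16, -11, -18, -15/2, -24, 45/16, -335/8, …
ICs: h(0) = -8.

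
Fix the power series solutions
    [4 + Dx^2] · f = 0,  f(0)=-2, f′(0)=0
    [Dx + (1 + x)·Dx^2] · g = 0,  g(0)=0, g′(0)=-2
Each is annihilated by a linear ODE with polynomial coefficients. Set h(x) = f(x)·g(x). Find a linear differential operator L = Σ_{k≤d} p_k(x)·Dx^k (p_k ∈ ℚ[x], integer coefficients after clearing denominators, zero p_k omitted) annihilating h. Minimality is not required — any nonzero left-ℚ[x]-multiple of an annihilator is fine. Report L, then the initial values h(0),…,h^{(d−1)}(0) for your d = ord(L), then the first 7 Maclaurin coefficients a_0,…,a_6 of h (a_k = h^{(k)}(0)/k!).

L = (168 + 864·x + 1456·x^2 + 1024·x^3 + 256·x^4) + (112 + 368·x + 384·x^2 + 128·x^3)·Dx + (102 + 464·x + 744·x^2 + 512·x^3 + 128·x^4)·Dx^2 + (28 + 92·x + 96·x^2 + 32·x^3)·Dx^3 + (15 + 62·x + 95·x^2 + 64·x^3 + 16·x^4)·Dx^4  (order 4).
h: a_k = 0, 4, -2, -20/3, 3, 4/5, 0, …
ICs: h(0) = 0, h′(0) = 4, h′′(0) = -4, h′′′(0) = -40.

f: a_k = -2, 0, 4, 0, -4/3, 0, 8/45, …
g: a_k = 0, -2, 1, -2/3, 1/2, -2/5, 1/3, …
Product ⇒ symmetric product L₀, ord ≤ 4.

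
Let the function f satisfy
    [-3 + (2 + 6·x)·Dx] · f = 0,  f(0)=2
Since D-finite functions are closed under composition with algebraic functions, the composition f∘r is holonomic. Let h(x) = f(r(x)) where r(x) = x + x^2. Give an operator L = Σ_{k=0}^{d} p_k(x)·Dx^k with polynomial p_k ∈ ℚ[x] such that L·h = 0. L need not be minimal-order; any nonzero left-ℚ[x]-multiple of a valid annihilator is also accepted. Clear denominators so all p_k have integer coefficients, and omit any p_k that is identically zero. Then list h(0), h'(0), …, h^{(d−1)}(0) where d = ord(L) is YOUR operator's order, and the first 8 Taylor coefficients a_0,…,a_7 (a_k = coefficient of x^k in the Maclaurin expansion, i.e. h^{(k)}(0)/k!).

f: a_k = 2, 3, -9/4, 27/8, -405/64, 1701/128, -15309/512, 72171/1024, …
Substitute x→r, Dx→(1/r')Dx; clear ⇒ L₀.
L = (-3 - 6·x) + (2 + 6·x + 6·x^2)·Dx  (order 1).
h: a_k = 2, 3, 3/4, -9/8, 99/64, -243/128, 999/512, -1377/1024, …
ICs: h(0) = 2.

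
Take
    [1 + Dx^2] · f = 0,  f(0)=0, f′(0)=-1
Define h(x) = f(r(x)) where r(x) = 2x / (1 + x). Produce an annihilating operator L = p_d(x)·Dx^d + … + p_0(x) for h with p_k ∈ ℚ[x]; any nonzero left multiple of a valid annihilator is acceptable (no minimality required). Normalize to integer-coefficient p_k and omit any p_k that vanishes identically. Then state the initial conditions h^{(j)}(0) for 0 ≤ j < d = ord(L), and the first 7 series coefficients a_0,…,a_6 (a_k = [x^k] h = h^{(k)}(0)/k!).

f: a_k = 0, -1, 0, 1/6, 0, -1/120, 0, …
Substitute x→r, Dx→(1/r')Dx; clear ⇒ L₀.
L = 4 + (2 + 6·x + 6·x^2 + 2·x^3)·Dx + (1 + 4·x + 6·x^2 + 4·x^3 + x^4)·Dx^2  (order 2).
h: a_k = 0, -2, 2, -2/3, -2, 86/15, -10, …
ICs: h(0) = 0, h′(0) = -2.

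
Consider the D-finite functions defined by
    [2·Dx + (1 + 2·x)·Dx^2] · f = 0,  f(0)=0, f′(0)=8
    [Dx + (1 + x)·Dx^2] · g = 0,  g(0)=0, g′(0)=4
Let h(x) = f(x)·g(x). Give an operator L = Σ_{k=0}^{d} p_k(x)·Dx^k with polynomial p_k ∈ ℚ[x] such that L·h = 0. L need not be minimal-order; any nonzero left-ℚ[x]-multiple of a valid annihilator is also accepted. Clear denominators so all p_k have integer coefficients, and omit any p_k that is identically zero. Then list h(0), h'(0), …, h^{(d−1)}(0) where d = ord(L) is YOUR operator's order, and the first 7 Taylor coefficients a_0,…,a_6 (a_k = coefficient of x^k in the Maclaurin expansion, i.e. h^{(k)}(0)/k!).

f: a_k = 0, 8, -8, 32/3, -16, 128/5, -128/3, …
g: a_k = 0, 4, -2, 4/3, -1, 4/5, -2/3, …
h₀=f·g: eliminate ⇒ L₀, order ≤ 2·2.
L = (20 + 48·x + 32·x^2)·Dx + (66 + 268·x + 360·x^2 + 160·x^3)·Dx^2 + (32 + 180·x + 372·x^2 + 336·x^3 + 112·x^4)·Dx^3 + (3 + 22·x + 63·x^2 + 88·x^3 + 60·x^4 + 16·x^5)·Dx^4  (order 4).
h: a_k = 0, 0, 32, -48, 208/3, -104, 7336/45, …
ICs: h(0) = 0, h′(0) = 0, h′′(0) = 64, h′′′(0) = -288.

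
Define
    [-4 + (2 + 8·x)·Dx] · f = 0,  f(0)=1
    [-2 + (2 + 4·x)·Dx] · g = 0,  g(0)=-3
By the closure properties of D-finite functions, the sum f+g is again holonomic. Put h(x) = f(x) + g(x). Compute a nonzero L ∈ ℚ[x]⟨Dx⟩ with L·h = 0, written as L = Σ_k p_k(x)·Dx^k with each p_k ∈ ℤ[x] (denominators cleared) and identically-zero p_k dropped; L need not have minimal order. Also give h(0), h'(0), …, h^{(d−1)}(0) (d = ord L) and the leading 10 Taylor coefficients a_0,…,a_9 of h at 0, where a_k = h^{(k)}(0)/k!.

L = -2 + (3 + 8·x)·Dx + (1 + 6·x + 8·x^2)·Dx^2  (order 2).
h: a_k = -2, -1, -1/2, 5/2, -65/8, 203/8, -1281/16, 4125/16, -108537/128, 363935/128, …
ICs: h(0) = -2, h′(0) = -1.

f: a_k = 1, 2, -2, 4, -10, 28, -84, 264, -858, 2860, …
g: a_k = -3, -3, 3/2, -3/2, 15/8, -21/8, 63/16, -99/16, 1287/128, -2145/128, …
L₀ := lclm(L_f,L_g); ord L₀ ≤ 1+1.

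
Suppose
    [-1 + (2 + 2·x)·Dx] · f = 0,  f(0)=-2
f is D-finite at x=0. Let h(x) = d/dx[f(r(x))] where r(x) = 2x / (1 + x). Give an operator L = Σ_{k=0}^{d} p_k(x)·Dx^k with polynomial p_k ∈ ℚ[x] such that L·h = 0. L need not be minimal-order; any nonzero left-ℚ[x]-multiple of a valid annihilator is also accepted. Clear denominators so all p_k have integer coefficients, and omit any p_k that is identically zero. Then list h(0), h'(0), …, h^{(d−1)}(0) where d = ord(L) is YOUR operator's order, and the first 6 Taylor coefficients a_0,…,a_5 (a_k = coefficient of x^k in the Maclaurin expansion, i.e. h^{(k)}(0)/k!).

L = (-3 - 6·x) + (-1 - 4·x - 3·x^2)·Dx  (order 1).
h: a_k = -2, 6, -15, 37, -375/4, 981/4, …
ICs: h(0) = -2.

f: a_k = -2, -1, 1/4, -1/8, 5/64, -7/128, …
h₀=f(r): pull back L_f along r ⇒ L₀.
h=h₀': d/dx-closure on L₀ ⇒ L.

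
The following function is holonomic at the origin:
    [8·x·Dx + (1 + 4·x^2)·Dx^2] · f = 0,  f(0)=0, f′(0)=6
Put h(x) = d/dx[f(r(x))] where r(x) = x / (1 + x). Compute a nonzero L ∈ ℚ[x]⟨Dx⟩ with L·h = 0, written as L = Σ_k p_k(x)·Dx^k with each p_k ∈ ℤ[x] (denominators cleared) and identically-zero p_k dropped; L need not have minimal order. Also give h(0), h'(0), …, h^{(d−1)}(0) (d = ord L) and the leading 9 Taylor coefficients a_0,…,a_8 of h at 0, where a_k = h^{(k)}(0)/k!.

L = (2 + 10·x) + (1 + 2·x + 5·x^2)·Dx  (order 1).
h: a_k = 6, -12, -6, 72, -114, -132, 834, -1008, -2154, …
ICs: h(0) = 6.

f: a_k = 0, 6, 0, -8, 0, 96/5, 0, -384/7, 0, …
Change of var in L_f (x↦r) gives L₀.
Differentiate: ansatz ord ≤ ord L₀ ⇒ L.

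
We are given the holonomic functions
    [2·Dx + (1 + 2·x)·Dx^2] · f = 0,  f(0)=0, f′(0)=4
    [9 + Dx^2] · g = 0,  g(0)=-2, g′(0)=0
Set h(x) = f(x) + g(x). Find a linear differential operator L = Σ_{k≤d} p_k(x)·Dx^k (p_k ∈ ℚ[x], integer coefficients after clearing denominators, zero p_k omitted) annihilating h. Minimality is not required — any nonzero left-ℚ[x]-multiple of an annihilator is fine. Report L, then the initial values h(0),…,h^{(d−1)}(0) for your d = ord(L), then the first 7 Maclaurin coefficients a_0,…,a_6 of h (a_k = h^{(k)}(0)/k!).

L = (594 + 648·x + 648·x^2)·Dx + (153 + 630·x + 972·x^2 + 648·x^3)·Dx^2 + (66 + 72·x + 72·x^2)·Dx^3 + (17 + 70·x + 108·x^2 + 72·x^3)·Dx^4  (order 4).
h: a_k = -2, 4, 5, 16/3, -59/4, 64/5, -2317/120, …
ICs: h(0) = -2, h′(0) = 4, h′′(0) = 10, h′′′(0) = 32.

f: a_k = 0, 4, -4, 16/3, -8, 64/5, -64/3, …
g: a_k = -2, 0, 9, 0, -27/4, 0, 81/40, …
L₀ := lclm(L_f,L_g); ord L₀ ≤ 2+2.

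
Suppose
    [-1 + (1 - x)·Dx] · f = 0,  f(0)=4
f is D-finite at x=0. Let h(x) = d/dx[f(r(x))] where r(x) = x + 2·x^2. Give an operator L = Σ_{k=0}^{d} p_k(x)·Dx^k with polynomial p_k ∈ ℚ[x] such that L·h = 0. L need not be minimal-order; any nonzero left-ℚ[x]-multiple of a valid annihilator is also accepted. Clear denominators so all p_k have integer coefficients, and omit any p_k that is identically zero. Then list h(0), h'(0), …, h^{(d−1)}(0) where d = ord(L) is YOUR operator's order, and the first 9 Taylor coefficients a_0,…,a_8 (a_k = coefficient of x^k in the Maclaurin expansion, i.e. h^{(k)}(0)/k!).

L = (6 + 12·x + 24·x^2) + (-1 - 3·x + 6·x^2 + 8·x^3)·Dx  (order 1).
h: a_k = 4, 24, 60, 176, 420, 1032, 2380, 5472, 12276, …
ICs: h(0) = 4.

f: a_k = 4, 4, 4, 4, 4, 4, 4, 4, 4, …
L₀ from L_f via x↦r, Dx↦r'^{-1}Dx.
h₀' ⇒ L via d/dx closure of L₀.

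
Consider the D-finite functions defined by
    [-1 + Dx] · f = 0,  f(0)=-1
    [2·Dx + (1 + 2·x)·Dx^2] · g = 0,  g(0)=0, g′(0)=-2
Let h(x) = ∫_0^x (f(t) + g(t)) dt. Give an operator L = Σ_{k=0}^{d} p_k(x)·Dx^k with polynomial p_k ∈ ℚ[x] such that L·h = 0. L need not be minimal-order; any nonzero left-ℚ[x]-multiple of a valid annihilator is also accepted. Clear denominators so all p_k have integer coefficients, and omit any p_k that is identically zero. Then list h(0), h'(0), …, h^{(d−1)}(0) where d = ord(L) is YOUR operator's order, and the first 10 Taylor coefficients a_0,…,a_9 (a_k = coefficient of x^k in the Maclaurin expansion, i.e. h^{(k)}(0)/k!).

L = (-10 - 4·x)·Dx^2 + (7 - 4·x - 4·x^2)·Dx^3 + (3 + 8·x + 4·x^2)·Dx^4  (order 4).
h: a_k = 0, -1, -3/2, 1/2, -17/24, 19/24, -769/720, 1097/720, -92161/40320, 1290239/362880, …
ICs: h(0) = 0, h′(0) = -1, h′′(0) = -3, h′′′(0) = 3.

f: a_k = -1, -1, -1/2, -1/6, -1/24, -1/120, -1/720, -1/5040, -1/40320, -1/362880, …
g: a_k = 0, -2, 2, -8/3, 4, -32/5, 32/3, -128/7, 32, -512/9, …
Sum ⇒ L₀ = lclm(L_f,L_g) in ℚ(x)⟨Dx⟩.
Integrate: L := L₀·Dx.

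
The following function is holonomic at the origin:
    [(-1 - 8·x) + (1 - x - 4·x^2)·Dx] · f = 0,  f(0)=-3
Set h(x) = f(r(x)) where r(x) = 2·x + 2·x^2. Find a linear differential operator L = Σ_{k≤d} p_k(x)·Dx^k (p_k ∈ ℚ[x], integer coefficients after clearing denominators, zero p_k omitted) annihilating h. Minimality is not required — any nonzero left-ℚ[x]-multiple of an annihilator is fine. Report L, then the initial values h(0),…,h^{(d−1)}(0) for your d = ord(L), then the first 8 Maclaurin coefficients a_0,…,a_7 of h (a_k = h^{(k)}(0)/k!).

f: a_k = -3, -3, -15, -27, -87, -195, -543, -1323, …
h₀=f(r): pull back L_f along r ⇒ L₀.
L = (2 + 36·x + 96·x^2 + 64·x^3) + (-1 + 2·x + 18·x^2 + 32·x^3 + 16·x^4)·Dx  (order 1).
h: a_k = -3, -6, -66, -336, -2100, -12456, -74520, -445824, …
ICs: h(0) = -3.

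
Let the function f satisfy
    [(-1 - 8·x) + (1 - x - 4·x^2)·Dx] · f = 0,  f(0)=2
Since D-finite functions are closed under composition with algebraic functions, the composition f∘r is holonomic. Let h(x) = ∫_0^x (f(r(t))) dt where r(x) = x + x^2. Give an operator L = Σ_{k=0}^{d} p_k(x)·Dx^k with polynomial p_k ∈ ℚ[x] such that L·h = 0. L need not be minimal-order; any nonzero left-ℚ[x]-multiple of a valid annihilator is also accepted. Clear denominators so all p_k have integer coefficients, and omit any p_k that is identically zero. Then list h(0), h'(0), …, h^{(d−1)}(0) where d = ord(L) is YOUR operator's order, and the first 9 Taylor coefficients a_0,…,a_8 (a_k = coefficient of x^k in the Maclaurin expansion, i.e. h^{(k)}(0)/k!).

L = (1 + 10·x + 24·x^2 + 16·x^3)·Dx + (-1 + x + 5·x^2 + 8·x^3 + 4·x^4)·Dx^2  (order 2).
h: a_k = 0, 2, 1, 4, 19/2, 122/5, 208/3, 1378/7, 2293/4, …
ICs: h(0) = 0, h′(0) = 2.

f: a_k = 2, 2, 10, 18, 58, 130, 362, 882, 2330, …
Change of var in L_f (x↦r) gives L₀.
Integrate: L := L₀·Dx.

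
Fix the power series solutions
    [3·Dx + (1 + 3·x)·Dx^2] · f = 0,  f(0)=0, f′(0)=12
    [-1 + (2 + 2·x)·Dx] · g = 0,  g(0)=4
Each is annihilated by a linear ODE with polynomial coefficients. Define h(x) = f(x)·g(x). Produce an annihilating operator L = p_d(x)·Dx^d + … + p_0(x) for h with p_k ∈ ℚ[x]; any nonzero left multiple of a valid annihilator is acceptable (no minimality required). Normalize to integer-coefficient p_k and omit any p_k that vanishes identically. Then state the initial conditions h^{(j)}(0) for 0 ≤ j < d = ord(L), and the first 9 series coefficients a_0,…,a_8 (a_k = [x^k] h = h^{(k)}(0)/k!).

f: a_k = 0, 12, -18, 36, -81, 972/5, -486, 8748/7, -6561/2, …
g: a_k = 4, 2, -1/2, 1/4, -5/32, 7/64, -21/256, 33/512, -429/8192, …
L₀ := L_f ⊗_s L_g (sym. prod.), ord ≤ 2.
L = (-3 + 3·x) + (8 + 8·x)·Dx + (4 + 20·x + 28·x^2 + 12·x^3)·Dx^2  (order 2).
h: a_k = 0, 48, -48, 102, -240, 23649/40, -60063/40, 8737857/2240, -11549583/1120, …
ICs: h(0) = 0, h′(0) = 48.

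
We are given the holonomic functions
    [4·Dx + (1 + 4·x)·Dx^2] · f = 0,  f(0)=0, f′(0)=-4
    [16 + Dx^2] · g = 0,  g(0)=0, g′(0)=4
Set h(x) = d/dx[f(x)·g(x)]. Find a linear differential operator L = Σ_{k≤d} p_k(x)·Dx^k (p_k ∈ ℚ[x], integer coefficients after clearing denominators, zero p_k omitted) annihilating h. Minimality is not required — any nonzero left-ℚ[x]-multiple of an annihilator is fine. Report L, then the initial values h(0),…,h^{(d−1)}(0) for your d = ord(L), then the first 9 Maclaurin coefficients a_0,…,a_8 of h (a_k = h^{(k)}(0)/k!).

f: a_k = 0, -4, 8, -64/3, 64, -1024/5, 2048/3, -16384/7, 8192, …
g: a_k = 0, 4, 0, -32/3, 0, 128/15, 0, -1024/315, 0, …
Product ⇒ symmetric product L₀, ord ≤ 4.
Derive L from L₀ (diff closure).
L = (-6400 - 45056·x - 172032·x^2 + 196608·x^3 + 2818048·x^4 + 6291456·x^5 + 4194304·x^6) + (-1536 - 8192·x + 20480·x^2 + 245760·x^3 + 655360·x^4 + 524288·x^5)·Dx + (-448 - 2816·x - 3584·x^2 + 73728·x^3 + 401408·x^4 + 786432·x^5 + 524288·x^6)·Dx^2 + (-96 - 512·x + 1280·x^2 + 15360·x^3 + 40960·x^4 + 32768·x^5)·Dx^3 + (-3 + 448·x^2 + 3840·x^3 + 14080·x^4 + 24576·x^5 + 16384·x^6)·Dx^4  (order 4).
h: a_k = 0, -32, 96, -512/3, 2560/3, -11264/3, 222208/15, -3702784/63, 1638400/7, …
ICs: h(0) = 0, h′(0) = -32, h′′(0) = 192, h′′′(0) = -1024.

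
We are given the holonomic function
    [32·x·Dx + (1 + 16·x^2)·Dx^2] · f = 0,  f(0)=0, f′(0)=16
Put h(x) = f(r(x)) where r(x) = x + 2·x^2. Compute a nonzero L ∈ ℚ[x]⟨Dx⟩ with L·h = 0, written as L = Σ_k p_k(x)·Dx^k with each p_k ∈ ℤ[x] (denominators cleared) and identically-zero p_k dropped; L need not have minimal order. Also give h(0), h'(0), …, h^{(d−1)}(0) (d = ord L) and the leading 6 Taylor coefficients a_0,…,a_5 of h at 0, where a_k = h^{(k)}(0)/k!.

L = (-4 + 32·x + 256·x^2 + 768·x^3 + 768·x^4)·Dx + (1 + 4·x + 16·x^2 + 128·x^3 + 320·x^4 + 256·x^5)·Dx^2  (order 2).
h: a_k = 0, 16, 32, -256/3, -512, -1024/5, …
ICs: h(0) = 0, h′(0) = 16.

f: a_k = 0, 16, 0, -256/3, 0, 4096/5, …
L₀ from L_f via x↦r, Dx↦r'^{-1}Dx.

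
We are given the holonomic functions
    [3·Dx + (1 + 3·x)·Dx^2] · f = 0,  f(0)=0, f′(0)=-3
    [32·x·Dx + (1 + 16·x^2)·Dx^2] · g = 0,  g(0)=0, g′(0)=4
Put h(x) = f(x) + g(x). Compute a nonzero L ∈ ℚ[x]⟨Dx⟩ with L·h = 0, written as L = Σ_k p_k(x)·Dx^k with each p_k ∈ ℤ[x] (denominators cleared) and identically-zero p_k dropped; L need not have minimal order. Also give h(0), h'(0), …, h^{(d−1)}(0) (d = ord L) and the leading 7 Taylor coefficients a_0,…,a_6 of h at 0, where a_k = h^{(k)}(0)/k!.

L = (-96 - 864·x + 4608·x^2 + 4608·x^3)·Dx + (-50 - 192·x + 672·x^2 + 9216·x^3 + 9216·x^4)·Dx^2 + (-3 + 23·x + 96·x^2 + 512·x^3 + 2304·x^4 + 2304·x^5)·Dx^3  (order 3).
h: a_k = 0, 1, 9/2, -91/3, 81/4, 781/5, 243/2, …
ICs: h(0) = 0, h′(0) = 1, h′′(0) = 9.

f: a_k = 0, -3, 9/2, -9, 81/4, -243/5, 243/2, …
g: a_k = 0, 4, 0, -64/3, 0, 1024/5, 0, …
h₀=f+g: left-lcm gives L₀, ord ≤ 4.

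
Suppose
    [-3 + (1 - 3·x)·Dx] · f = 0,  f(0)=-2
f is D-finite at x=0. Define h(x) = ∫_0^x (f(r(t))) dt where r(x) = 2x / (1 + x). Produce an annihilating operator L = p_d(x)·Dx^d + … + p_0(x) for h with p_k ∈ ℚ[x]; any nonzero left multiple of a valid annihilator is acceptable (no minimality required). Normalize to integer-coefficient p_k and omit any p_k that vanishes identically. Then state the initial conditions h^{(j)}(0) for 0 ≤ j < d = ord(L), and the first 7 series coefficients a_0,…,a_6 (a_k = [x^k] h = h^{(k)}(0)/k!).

f: a_k = -2, -6, -18, -54, -162, -486, -1458, …
h₀=f(r): pull back L_f along r ⇒ L₀.
∫: right-multiply L₀ by Dx.
L = 6·Dx + (-1 + 4·x + 5·x^2)·Dx^2  (order 2).
h: a_k = 0, -2, -6, -20, -75, -300, -1250, …
ICs: h(0) = 0, h′(0) = -2.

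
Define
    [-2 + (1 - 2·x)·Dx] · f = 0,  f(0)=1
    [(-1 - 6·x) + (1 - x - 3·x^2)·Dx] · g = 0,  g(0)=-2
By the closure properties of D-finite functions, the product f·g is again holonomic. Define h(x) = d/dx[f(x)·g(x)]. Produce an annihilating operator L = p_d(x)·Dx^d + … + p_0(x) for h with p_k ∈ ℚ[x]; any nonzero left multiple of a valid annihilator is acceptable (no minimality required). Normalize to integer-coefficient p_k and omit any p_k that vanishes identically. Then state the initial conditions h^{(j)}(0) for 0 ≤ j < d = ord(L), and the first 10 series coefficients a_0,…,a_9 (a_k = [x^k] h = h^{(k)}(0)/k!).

f: a_k = 1, 2, 4, 8, 16, 32, 64, 128, 256, 512, …
g: a_k = -2, -2, -8, -14, -38, -80, -194, -434, -1016, -2318, …
Product ⇒ symmetric product L₀, ord ≤ 1.
Derive L from L₀ (diff closure).
L = (20 - 18·x - 102·x^2 - 96·x^3 + 432·x^4) + (-3 + 7·x + 27·x^2 - 70·x^3 - 30·x^4 + 108·x^5)·Dx  (order 1).
h: a_k = -6, -40, -162, -584, -1860, -5628, -16170, -45088, -122310, -325460, …
ICs: h(0) = -6.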